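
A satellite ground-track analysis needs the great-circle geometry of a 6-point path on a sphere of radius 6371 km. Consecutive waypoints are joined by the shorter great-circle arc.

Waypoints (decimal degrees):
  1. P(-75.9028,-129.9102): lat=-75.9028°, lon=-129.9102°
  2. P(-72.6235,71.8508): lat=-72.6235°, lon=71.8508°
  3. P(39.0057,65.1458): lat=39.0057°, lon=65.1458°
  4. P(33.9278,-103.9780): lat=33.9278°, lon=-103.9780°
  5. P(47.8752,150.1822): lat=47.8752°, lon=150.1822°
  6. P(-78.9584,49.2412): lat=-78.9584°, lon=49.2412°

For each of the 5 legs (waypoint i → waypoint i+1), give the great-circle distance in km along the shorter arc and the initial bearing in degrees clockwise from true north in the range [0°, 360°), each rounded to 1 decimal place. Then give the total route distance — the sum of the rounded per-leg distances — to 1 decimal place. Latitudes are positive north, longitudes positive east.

Leg 1: dist=3435.9 km, bearing=192.5°
Leg 2: dist=12423.5 km, bearing=354.4°
Leg 3: dist=11828.2 km, bearing=350.6°
Leg 4: dist=8318.2 km, bearing=318.0°
Leg 5: dist=15433.1 km, bearing=196.6°
Total: 51438.9 km

Leg 1: φ1=-1.3247538, φ2=-1.2675192, Δφ=0.0572346, Δλ=3.5213938 rad; a=sin²(Δφ/2)+cosφ1·cosφ2·sin²(Δλ/2)=0.0709682121; c=2·atan2(√a, √(1-a))=0.539309329; dist=6371·c=3435.940 ≈ 3435.9 km; running total=3435.9 km
Leg 1 bearing: y=sinΔλ·cosφ2=-0.11072000, x=cosφ1·sinφ2-sinφ1·cosφ2·cosΔλ=-0.50146583; θ=atan2(y, x)=-167.5493° <0 so +360° → 192.4507° ≈ 192.5°
Leg 2: φ1=-1.2675192, φ2=0.6807779, Δφ=1.9482971, Δλ=-0.1170243 rad; a=sin²(Δφ/2)+cosφ1·cosφ2·sin²(Δλ/2)=0.6850928205; c=2·atan2(√a, √(1-a))=1.950005177; dist=6371·c=12423.483 ≈ 12423.5 km; running total=15859.4 km
Leg 2 bearing: y=sinΔλ·cosφ2=-0.09073024, x=cosφ1·sinφ2-sinφ1·cosφ2·cosΔλ=0.92451642; θ=atan2(y, x)=-5.6049° <0 so +360° → 354.3951° ≈ 354.4°
Leg 3: φ1=0.6807779, φ2=0.5921518, Δφ=-0.0886261, Δλ=-2.9517672 rad; a=sin²(Δφ/2)+cosφ1·cosφ2·sin²(Δλ/2)=0.6409496984; c=2·atan2(√a, √(1-a))=1.856569547; dist=6371·c=11828.205 ≈ 11828.2 km; running total=27687.6 km
Leg 3 bearing: y=sinΔλ·cosφ2=-0.15656189, x=cosφ1·sinφ2-sinφ1·cosφ2·cosΔλ=0.94658391; θ=atan2(y, x)=-9.3915° <0 so +360° → 350.6085° ≈ 350.6°
Leg 4: φ1=0.5921518, φ2=0.8355799, Δφ=0.2434281, Δλ=4.4359323 rad; a=sin²(Δφ/2)+cosφ1·cosφ2·sin²(Δλ/2)=0.3689693157; c=2·atan2(√a, √(1-a))=1.305638722; dist=6371·c=8318.224 ≈ 8318.2 km; running total=36005.8 km
Leg 4 bearing: y=sinΔλ·cosφ2=-0.64527850, x=cosφ1·sinφ2-sinφ1·cosφ2·cosΔλ=0.71759285; θ=atan2(y, x)=-41.9627° <0 so +360° → 318.0373° ≈ 318.0°
Leg 5: φ1=0.8355799, φ2=-1.3780841, Δφ=-2.2136639, Δλ=-1.7617528 rad; a=sin²(Δφ/2)+cosφ1·cosφ2·sin²(Δλ/2)=0.8761688809; c=2·atan2(√a, √(1-a))=2.422399887; dist=6371·c=15433.110 ≈ 15433.1 km; running total=51438.9 km
Leg 5 bearing: y=sinΔλ·cosφ2=-0.18804040, x=cosφ1·sinφ2-sinφ1·cosφ2·cosΔλ=-0.63137049; θ=atan2(y, x)=-163.4149° <0 so +360° → 196.5851° ≈ 196.6°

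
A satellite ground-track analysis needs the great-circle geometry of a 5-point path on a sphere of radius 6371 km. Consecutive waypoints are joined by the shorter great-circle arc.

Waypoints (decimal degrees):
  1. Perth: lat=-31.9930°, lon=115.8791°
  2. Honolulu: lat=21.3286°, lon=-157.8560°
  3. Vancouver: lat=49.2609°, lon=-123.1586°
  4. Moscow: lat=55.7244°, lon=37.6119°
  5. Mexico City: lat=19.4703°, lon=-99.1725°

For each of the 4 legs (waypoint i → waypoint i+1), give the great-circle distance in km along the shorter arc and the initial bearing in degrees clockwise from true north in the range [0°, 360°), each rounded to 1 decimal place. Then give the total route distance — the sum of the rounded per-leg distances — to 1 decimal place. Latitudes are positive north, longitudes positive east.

Leg 1: φ1=-0.5583832, φ2=0.3722543, Δφ=0.9306375, Δλ=-4.7775788 rad; a=sin²(Δφ/2)+cosφ1·cosφ2·sin²(Δλ/2)=0.5706187203; c=2·atan2(√a, √(1-a))=1.712507601; dist=6371·c=10910.386 ≈ 10910.4 km; running total=10910.4 km
Leg 1 bearing: y=sinΔλ·cosφ2=0.92953117, x=cosφ1·sinφ2-sinφ1·cosφ2·cosΔλ=0.34062266; θ=atan2(y, x)=69.8749° ≈ 69.9°
Leg 2: φ1=0.3722543, φ2=0.8597649, Δφ=0.4875106, Δλ=0.6055839 rad; a=sin²(Δφ/2)+cosφ1·cosφ2·sin²(Δλ/2)=0.1123022041; c=2·atan2(√a, √(1-a))=0.683455016; dist=6371·c=4354.292 ≈ 4354.3 km; running total=15264.7 km
Leg 2 bearing: y=sinΔλ·cosφ2=0.37149636, x=cosφ1·sinφ2-sinφ1·cosφ2·cosΔλ=0.51063894; θ=atan2(y, x)=36.0364° ≈ 36.0°
Leg 3: φ1=0.8597649, φ2=0.9725743, Δφ=0.1128094, Δλ=2.8059746 rad; a=sin²(Δφ/2)+cosφ1·cosφ2·sin²(Δλ/2)=0.3604614020; c=2·atan2(√a, √(1-a))=1.287963337; dist=6371·c=8205.614 ≈ 8205.6 km; running total=23470.3 km
Leg 3 bearing: y=sinΔλ·cosφ2=0.18548302, x=cosφ1·sinφ2-sinφ1·cosφ2·cosΔλ=0.94218468; θ=atan2(y, x)=11.1371° ≈ 11.1°
Leg 4: φ1=0.9725743, φ2=0.3398208, Δφ=-0.6327534, Δλ=-2.3873381 rad; a=sin²(Δφ/2)+cosφ1·cosφ2·sin²(Δλ/2)=0.5557635132; c=2·atan2(√a, √(1-a))=1.682555858; dist=6371·c=10719.563 ≈ 10719.6 km; running total=34189.9 km
Leg 4 bearing: y=sinΔλ·cosφ2=-0.64558797, x=cosφ1·sinφ2-sinφ1·cosφ2·cosΔλ=0.75549844; θ=atan2(y, x)=-40.5145° <0 so +360° → 319.4855° ≈ 319.5°

Leg 1: dist=10910.4 km, bearing=69.9°
Leg 2: dist=4354.3 km, bearing=36.0°
Leg 3: dist=8205.6 km, bearing=11.1°
Leg 4: dist=10719.6 km, bearing=319.5°
Total: 34189.9 km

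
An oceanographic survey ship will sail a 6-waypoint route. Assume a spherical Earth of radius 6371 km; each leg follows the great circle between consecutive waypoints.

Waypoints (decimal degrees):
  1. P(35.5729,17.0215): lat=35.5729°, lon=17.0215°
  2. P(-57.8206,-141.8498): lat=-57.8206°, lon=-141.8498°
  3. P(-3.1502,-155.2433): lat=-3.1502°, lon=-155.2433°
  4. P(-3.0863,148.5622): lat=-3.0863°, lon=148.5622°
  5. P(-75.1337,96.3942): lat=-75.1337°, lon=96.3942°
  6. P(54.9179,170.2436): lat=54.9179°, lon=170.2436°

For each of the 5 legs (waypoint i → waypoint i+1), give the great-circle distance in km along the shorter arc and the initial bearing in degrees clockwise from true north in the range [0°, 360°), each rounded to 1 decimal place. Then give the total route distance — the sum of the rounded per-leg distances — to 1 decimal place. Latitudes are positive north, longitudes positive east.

Leg 1: φ1=0.6208642, φ2=-1.0091598, Δφ=-1.6300241, Δλ=-2.7728273 rad; a=sin²(Δφ/2)+cosφ1·cosφ2·sin²(Δλ/2)=0.9482171323; c=2·atan2(√a, √(1-a))=2.682453337; dist=6371·c=17089.910 ≈ 17089.9 km; running total=17089.9 km
Leg 1 bearing: y=sinΔλ·cosφ2=-0.19197308, x=cosφ1·sinφ2-sinφ1·cosφ2·cosΔλ=-0.39943954; θ=atan2(y, x)=-154.3308° <0 so +360° → 205.6692° ≈ 205.7°
Leg 2: φ1=-1.0091598, φ2=-0.0549814, Δφ=0.9541785, Δλ=-0.2337607 rad; a=sin²(Δφ/2)+cosφ1·cosφ2·sin²(Δλ/2)=0.2180918702; c=2·atan2(√a, √(1-a))=0.971797049; dist=6371·c=6191.319 ≈ 6191.3 km; running total=23281.2 km
Leg 2 bearing: y=sinΔλ·cosφ2=-0.23128752, x=cosφ1·sinφ2-sinφ1·cosφ2·cosΔλ=0.79285390; θ=atan2(y, x)=-16.2628° <0 so +360° → 343.7372° ≈ 343.7°
Leg 3: φ1=-0.0549814, φ2=-0.0538661, Δφ=0.0011153, Δλ=5.3024063 rad; a=sin²(Δφ/2)+cosφ1·cosφ2·sin²(Δλ/2)=0.2211562043; c=2·atan2(√a, √(1-a))=0.979199006; dist=6371·c=6238.477 ≈ 6238.5 km; running total=29519.7 km
Leg 3 bearing: y=sinΔλ·cosφ2=-0.82972586, x=cosφ1·sinφ2-sinφ1·cosφ2·cosΔλ=-0.02322817; θ=atan2(y, x)=-91.6036° <0 so +360° → 268.3964° ≈ 268.4°
Leg 4: φ1=-0.0538661, φ2=-1.3113304, Δφ=-1.2574643, Δλ=-0.9105034 rad; a=sin²(Δφ/2)+cosφ1·cosφ2·sin²(Δλ/2)=0.3954135372; c=2·atan2(√a, √(1-a))=1.360067228; dist=6371·c=8664.988 ≈ 8665.0 km; running total=38184.7 km
Leg 4 bearing: y=sinΔλ·cosφ2=-0.20263775, x=cosφ1·sinφ2-sinφ1·cosφ2·cosΔλ=-0.95665283; θ=atan2(y, x)=-168.0404° <0 so +360° → 191.9596° ≈ 192.0°
Leg 5: φ1=-1.3113304, φ2=0.9584982, Δφ=2.2698286, Δλ=1.2889152 rad; a=sin²(Δφ/2)+cosφ1·cosφ2·sin²(Δλ/2)=0.8749597541; c=2·atan2(√a, √(1-a))=2.418736722; dist=6371·c=15409.772 ≈ 15409.8 km; running total=53594.5 km
Leg 5 bearing: y=sinΔλ·cosφ2=0.55206648, x=cosφ1·sinφ2-sinφ1·cosφ2·cosΔλ=0.36447679; θ=atan2(y, x)=56.5670° ≈ 56.6°

Leg 1: dist=17089.9 km, bearing=205.7°
Leg 2: dist=6191.3 km, bearing=343.7°
Leg 3: dist=6238.5 km, bearing=268.4°
Leg 4: dist=8665.0 km, bearing=192.0°
Leg 5: dist=15409.8 km, bearing=56.6°
Total: 53594.5 km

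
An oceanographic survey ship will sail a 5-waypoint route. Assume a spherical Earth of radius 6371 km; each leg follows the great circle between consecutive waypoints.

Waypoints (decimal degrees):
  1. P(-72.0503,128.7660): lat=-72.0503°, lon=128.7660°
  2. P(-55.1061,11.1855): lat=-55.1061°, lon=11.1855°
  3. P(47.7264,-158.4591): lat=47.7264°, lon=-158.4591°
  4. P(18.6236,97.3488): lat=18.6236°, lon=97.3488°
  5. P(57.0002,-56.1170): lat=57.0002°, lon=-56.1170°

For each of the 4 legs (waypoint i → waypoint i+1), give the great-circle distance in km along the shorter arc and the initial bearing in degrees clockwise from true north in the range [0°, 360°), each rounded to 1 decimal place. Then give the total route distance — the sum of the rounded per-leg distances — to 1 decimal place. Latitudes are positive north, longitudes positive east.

Leg 1: φ1=-1.2575150, φ2=-0.9617829, Δφ=0.2957321, Δλ=-2.0521669 rad; a=sin²(Δφ/2)+cosφ1·cosφ2·sin²(Δλ/2)=0.1506670573; c=2·atan2(√a, √(1-a))=0.797265258; dist=6371·c=5079.377 ≈ 5079.4 km; running total=5079.4 km
Leg 1 bearing: y=sinΔλ·cosφ2=-0.50705051, x=cosφ1·sinφ2-sinφ1·cosφ2·cosΔλ=-0.50474326; θ=atan2(y, x)=-134.8693° <0 so +360° → 225.1307° ≈ 225.1°
Leg 2: φ1=-0.9617829, φ2=0.8329828, Δφ=1.7947657, Δλ=-2.9608568 rad; a=sin²(Δφ/2)+cosφ1·cosφ2·sin²(Δλ/2)=0.9927244342; c=2·atan2(√a, √(1-a))=2.970791258; dist=6371·c=18926.911 ≈ 18926.9 km; running total=24006.3 km
Leg 2 bearing: y=sinΔλ·cosφ2=-0.12091506, x=cosφ1·sinφ2-sinφ1·cosφ2·cosΔλ=-0.11945743; θ=atan2(y, x)=-134.6526° <0 so +360° → 225.3474° ≈ 225.3°
Leg 3: φ1=0.8329828, φ2=0.3250431, Δφ=-0.5079397, Δλ=4.4646901 rad; a=sin²(Δφ/2)+cosφ1·cosφ2·sin²(Δλ/2)=0.4599928349; c=2·atan2(√a, √(1-a))=1.490696370; dist=6371·c=9497.227 ≈ 9497.2 km; running total=33503.5 km
Leg 3 bearing: y=sinΔλ·cosφ2=-0.91871428, x=cosφ1·sinφ2-sinφ1·cosφ2·cosΔλ=0.38673218; θ=atan2(y, x)=-67.1714° <0 so +360° → 292.8286° ≈ 292.8°
Leg 4: φ1=0.3250431, φ2=0.9948412, Δφ=0.6697980, Δλ=-2.6784835 rad; a=sin²(Δφ/2)+cosφ1·cosφ2·sin²(Δλ/2)=0.5969618953; c=2·atan2(√a, √(1-a))=1.765956623; dist=6371·c=11250.910 ≈ 11250.9 km; running total=44754.4 km
Leg 4 bearing: y=sinΔλ·cosφ2=-0.24330634, x=cosφ1·sinφ2-sinφ1·cosφ2·cosΔλ=0.95036603; θ=atan2(y, x)=-14.3601° <0 so +360° → 345.6399° ≈ 345.6°

Leg 1: dist=5079.4 km, bearing=225.1°
Leg 2: dist=18926.9 km, bearing=225.3°
Leg 3: dist=9497.2 km, bearing=292.8°
Leg 4: dist=11250.9 km, bearing=345.6°
Total: 44754.4 km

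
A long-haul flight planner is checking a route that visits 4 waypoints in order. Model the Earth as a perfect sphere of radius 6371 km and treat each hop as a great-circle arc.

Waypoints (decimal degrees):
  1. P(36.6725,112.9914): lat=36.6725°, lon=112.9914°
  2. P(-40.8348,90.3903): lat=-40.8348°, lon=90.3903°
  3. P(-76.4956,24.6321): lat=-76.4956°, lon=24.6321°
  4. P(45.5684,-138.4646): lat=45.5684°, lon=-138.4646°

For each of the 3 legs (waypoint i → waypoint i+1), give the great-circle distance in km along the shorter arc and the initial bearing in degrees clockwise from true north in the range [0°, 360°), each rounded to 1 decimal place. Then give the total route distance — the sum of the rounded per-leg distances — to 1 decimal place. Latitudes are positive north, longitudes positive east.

Leg 1: φ1=0.6400559, φ2=-0.7127017, Δφ=-1.3527576, Δλ=-0.3944636 rad; a=sin²(Δφ/2)+cosφ1·cosφ2·sin²(Δλ/2)=0.4151441383; c=2·atan2(√a, √(1-a))=1.400259185; dist=6371·c=8921.051 ≈ 8921.1 km; running total=8921.1 km
Leg 1 bearing: y=sinΔλ·cosφ2=-0.29077050, x=cosφ1·sinφ2-sinφ1·cosφ2·cosΔλ=-0.94162118; θ=atan2(y, x)=-162.8394° <0 so +360° → 197.1606° ≈ 197.2°
Leg 2: φ1=-0.7127017, φ2=-1.3351001, Δφ=-0.6223984, Δλ=-1.1476971 rad; a=sin²(Δφ/2)+cosφ1·cosφ2·sin²(Δλ/2)=0.1458275720; c=2·atan2(√a, √(1-a))=0.783645725; dist=6371·c=4992.607 ≈ 4992.6 km; running total=13913.7 km
Leg 2 bearing: y=sinΔλ·cosφ2=-0.21292843, x=cosφ1·sinφ2-sinφ1·cosφ2·cosΔλ=-0.67298518; θ=atan2(y, x)=-162.4429° <0 so +360° → 197.5571° ≈ 197.6°
Leg 3: φ1=-1.3351001, φ2=0.7953186, Δφ=2.1304187, Δλ=-2.8465744 rad; a=sin²(Δφ/2)+cosφ1·cosφ2·sin²(Δλ/2)=0.9253791377; c=2·atan2(√a, √(1-a))=2.588222743; dist=6371·c=16489.567 ≈ 16489.6 km; running total=30403.3 km
Leg 3 bearing: y=sinΔλ·cosφ2=-0.20354677, x=cosφ1·sinφ2-sinφ1·cosφ2·cosΔλ=-0.48454006; θ=atan2(y, x)=-157.2136° <0 so +360° → 202.7864° ≈ 202.8°

Leg 1: dist=8921.1 km, bearing=197.2°
Leg 2: dist=4992.6 km, bearing=197.6°
Leg 3: dist=16489.6 km, bearing=202.8°
Total: 30403.3 km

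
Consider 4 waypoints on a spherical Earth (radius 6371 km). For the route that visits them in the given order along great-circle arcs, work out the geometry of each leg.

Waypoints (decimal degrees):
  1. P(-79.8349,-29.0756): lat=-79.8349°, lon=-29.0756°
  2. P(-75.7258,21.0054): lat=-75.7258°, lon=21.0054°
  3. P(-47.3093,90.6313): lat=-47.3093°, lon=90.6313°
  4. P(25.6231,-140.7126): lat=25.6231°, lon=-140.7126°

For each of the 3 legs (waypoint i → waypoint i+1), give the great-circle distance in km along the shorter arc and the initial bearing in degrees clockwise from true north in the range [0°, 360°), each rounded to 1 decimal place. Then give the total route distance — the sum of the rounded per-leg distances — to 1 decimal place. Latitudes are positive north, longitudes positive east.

Leg 1: φ1=-1.3933819, φ2=-1.3216645, Δφ=0.0717173, Δλ=0.8740783 rad; a=sin²(Δφ/2)+cosφ1·cosφ2·sin²(Δλ/2)=0.0090808572; c=2·atan2(√a, √(1-a))=0.190876698; dist=6371·c=1216.075 ≈ 1216.1 km; running total=1216.1 km
Leg 1 bearing: y=sinΔλ·cosφ2=0.18910181, x=cosφ1·sinφ2-sinφ1·cosφ2·cosΔλ=-0.01529986; θ=atan2(y, x)=94.6256° ≈ 94.6°
Leg 2: φ1=-1.3216645, φ2=-0.8257031, Δφ=0.4959615, Δλ=1.2152012 rad; a=sin²(Δφ/2)+cosφ1·cosφ2·sin²(Δλ/2)=0.1147323119; c=2·atan2(√a, √(1-a))=0.691115660; dist=6371·c=4403.098 ≈ 4403.1 km; running total=5619.2 km
Leg 2 bearing: y=sinΔλ·cosφ2=0.63562180, x=cosφ1·sinφ2-sinφ1·cosφ2·cosΔλ=0.04754112; θ=atan2(y, x)=85.7225° ≈ 85.7°
Leg 3: φ1=-0.8257031, φ2=0.4472075, Δφ=1.2729105, Δλ=-4.0377128 rad; a=sin²(Δφ/2)+cosφ1·cosφ2·sin²(Δλ/2)=0.8498720026; c=2·atan2(√a, √(1-a))=2.345835422; dist=6371·c=14945.317 ≈ 14945.3 km; running total=20564.5 km
Leg 3 bearing: y=sinΔλ·cosφ2=0.70411326, x=cosφ1·sinφ2-sinφ1·cosφ2·cosΔλ=-0.12075947; θ=atan2(y, x)=99.7319° ≈ 99.7°

Leg 1: dist=1216.1 km, bearing=94.6°
Leg 2: dist=4403.1 km, bearing=85.7°
Leg 3: dist=14945.3 km, bearing=99.7°
Total: 20564.5 km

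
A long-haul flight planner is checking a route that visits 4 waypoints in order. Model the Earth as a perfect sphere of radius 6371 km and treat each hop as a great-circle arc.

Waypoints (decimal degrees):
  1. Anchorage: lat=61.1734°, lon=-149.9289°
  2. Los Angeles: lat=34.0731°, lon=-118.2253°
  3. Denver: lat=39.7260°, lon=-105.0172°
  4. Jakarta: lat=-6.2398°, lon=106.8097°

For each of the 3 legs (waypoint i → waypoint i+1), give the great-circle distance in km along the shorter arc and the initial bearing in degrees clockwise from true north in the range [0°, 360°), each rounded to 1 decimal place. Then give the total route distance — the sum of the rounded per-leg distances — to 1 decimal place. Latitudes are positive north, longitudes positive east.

Leg 1: φ1=1.0676772, φ2=0.5946878, Δφ=-0.4729895, Δλ=0.5533322 rad; a=sin²(Δφ/2)+cosφ1·cosφ2·sin²(Δλ/2)=0.0846932725; c=2·atan2(√a, √(1-a))=0.590587893; dist=6371·c=3762.635 ≈ 3762.6 km; running total=3762.6 km
Leg 1 bearing: y=sinΔλ·cosφ2=0.43530478, x=cosφ1·sinφ2-sinφ1·cosφ2·cosΔλ=-0.34726221; θ=atan2(y, x)=128.5809° ≈ 128.6°
Leg 2: φ1=0.5946878, φ2=0.6933495, Δφ=0.0986617, Δλ=0.2305248 rad; a=sin²(Δφ/2)+cosφ1·cosφ2·sin²(Δλ/2)=0.0108579109; c=2·atan2(√a, √(1-a))=0.208781590; dist=6371·c=1330.148 ≈ 1330.1 km; running total=5092.7 km
Leg 2 bearing: y=sinΔλ·cosφ2=0.17573270, x=cosφ1·sinφ2-sinφ1·cosφ2·cosΔλ=0.10990033; θ=atan2(y, x)=57.9788° ≈ 58.0°
Leg 3: φ1=0.6933495, φ2=-0.1089051, Δφ=-0.8022546, Δλ=3.6970768 rad; a=sin²(Δφ/2)+cosφ1·cosφ2·sin²(Δλ/2)=0.8595322462; c=2·atan2(√a, √(1-a))=2.373251543; dist=6371·c=15119.986 ≈ 15120.0 km; running total=20212.7 km
Leg 3 bearing: y=sinΔλ·cosφ2=-0.52423055, x=cosφ1·sinφ2-sinφ1·cosφ2·cosΔλ=0.45621112; θ=atan2(y, x)=-48.9686° <0 so +360° → 311.0314° ≈ 311.0°

Leg 1: dist=3762.6 km, bearing=128.6°
Leg 2: dist=1330.1 km, bearing=58.0°
Leg 3: dist=15120.0 km, bearing=311.0°
Total: 20212.7 km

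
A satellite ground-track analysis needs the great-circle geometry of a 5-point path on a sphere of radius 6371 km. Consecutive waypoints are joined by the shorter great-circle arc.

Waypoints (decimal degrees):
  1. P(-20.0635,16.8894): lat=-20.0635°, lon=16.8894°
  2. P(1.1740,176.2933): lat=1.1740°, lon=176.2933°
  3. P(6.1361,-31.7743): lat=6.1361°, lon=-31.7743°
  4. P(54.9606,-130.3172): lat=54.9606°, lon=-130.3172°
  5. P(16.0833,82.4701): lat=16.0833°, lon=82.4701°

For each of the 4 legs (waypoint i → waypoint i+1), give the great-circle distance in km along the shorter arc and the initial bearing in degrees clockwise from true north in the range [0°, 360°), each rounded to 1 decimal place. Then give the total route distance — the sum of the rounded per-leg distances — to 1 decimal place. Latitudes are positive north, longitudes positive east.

Leg 1: φ1=-0.3501741, φ2=0.0204902, Δφ=0.3706643, Δλ=2.7821229 rad; a=sin²(Δφ/2)+cosφ1·cosφ2·sin²(Δλ/2)=0.9430598459; c=2·atan2(√a, √(1-a))=2.659700745; dist=6371·c=16944.953 ≈ 16945.0 km; running total=16945.0 km
Leg 1 bearing: y=sinΔλ·cosφ2=0.35170409, x=cosφ1·sinφ2-sinφ1·cosφ2·cosΔλ=-0.30182135; θ=atan2(y, x)=130.6352° ≈ 130.6°
Leg 2: φ1=0.0204902, φ2=0.1070951, Δφ=0.0866050, Δλ=-3.6314647 rad; a=sin²(Δφ/2)+cosφ1·cosφ2·sin²(Δλ/2)=0.9374817224; c=2·atan2(√a, √(1-a))=2.636156640; dist=6371·c=16794.954 ≈ 16795.0 km; running total=33740.0 km
Leg 2 bearing: y=sinΔλ·cosφ2=0.46781731, x=cosφ1·sinφ2-sinφ1·cosφ2·cosΔλ=0.12484364; θ=atan2(y, x)=75.0580° ≈ 75.1°
Leg 3: φ1=0.1070951, φ2=0.9592434, Δφ=0.8521483, Δλ=-1.7198981 rad; a=sin²(Δφ/2)+cosφ1·cosφ2·sin²(Δλ/2)=0.4986411558; c=2·atan2(√a, √(1-a))=1.568078635; dist=6371·c=9990.229 ≈ 9990.2 km; running total=43730.2 km
Leg 3 bearing: y=sinΔλ·cosφ2=-0.56776947, x=cosφ1·sinφ2-sinφ1·cosφ2·cosΔλ=0.82318312; θ=atan2(y, x)=-34.5950° <0 so +360° → 325.4050° ≈ 325.4°
Leg 4: φ1=0.9592434, φ2=0.2807065, Δφ=-0.6785369, Δλ=3.7138390 rad; a=sin²(Δφ/2)+cosφ1·cosφ2·sin²(Δλ/2)=0.6184777852; c=2·atan2(√a, √(1-a))=1.810027299; dist=6371·c=11531.684 ≈ 11531.7 km; running total=55261.9 km
Leg 4 bearing: y=sinΔλ·cosφ2=-0.52032668, x=cosφ1·sinφ2-sinφ1·cosφ2·cosΔλ=0.82043415; θ=atan2(y, x)=-32.3832° <0 so +360° → 327.6168° ≈ 327.6°

Leg 1: dist=16945.0 km, bearing=130.6°
Leg 2: dist=16795.0 km, bearing=75.1°
Leg 3: dist=9990.2 km, bearing=325.4°
Leg 4: dist=11531.7 km, bearing=327.6°
Total: 55261.9 km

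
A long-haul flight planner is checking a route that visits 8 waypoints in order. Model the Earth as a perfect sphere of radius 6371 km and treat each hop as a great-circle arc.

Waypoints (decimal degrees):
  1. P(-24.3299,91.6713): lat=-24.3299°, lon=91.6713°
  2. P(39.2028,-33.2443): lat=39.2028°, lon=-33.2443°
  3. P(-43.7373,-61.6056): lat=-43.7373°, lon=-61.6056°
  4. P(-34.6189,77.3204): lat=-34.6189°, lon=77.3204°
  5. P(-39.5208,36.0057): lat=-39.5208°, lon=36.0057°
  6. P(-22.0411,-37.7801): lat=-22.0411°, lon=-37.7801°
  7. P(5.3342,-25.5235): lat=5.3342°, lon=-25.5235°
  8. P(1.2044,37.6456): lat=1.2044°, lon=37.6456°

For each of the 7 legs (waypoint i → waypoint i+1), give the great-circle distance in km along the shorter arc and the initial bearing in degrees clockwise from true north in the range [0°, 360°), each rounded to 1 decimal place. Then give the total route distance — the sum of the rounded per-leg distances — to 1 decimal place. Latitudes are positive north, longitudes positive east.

Leg 1: dist=14638.6 km, bearing=301.7°
Leg 2: dist=9652.5 km, bearing=200.1°
Leg 3: dist=10361.2 km, bearing=147.2°
Leg 4: dist=3673.4 km, bearing=249.1°
Leg 5: dist=7115.8 km, bearing=262.0°
Leg 6: dist=3323.7 km, bearing=25.1°
Leg 7: dist=7024.8 km, bearing=91.3°
Total: 55790.0 km

Leg 1: φ1=-0.4246369, φ2=0.6842179, Δφ=1.1088548, Δλ=-2.1801885 rad; a=sin²(Δφ/2)+cosφ1·cosφ2·sin²(Δλ/2)=0.8322753754; c=2·atan2(√a, √(1-a))=2.297688775; dist=6371·c=14638.575 ≈ 14638.6 km; running total=14638.6 km
Leg 1 bearing: y=sinΔλ·cosφ2=-0.63542610, x=cosφ1·sinφ2-sinφ1·cosφ2·cosΔλ=0.39319965; θ=atan2(y, x)=-58.2509° <0 so +360° → 301.7491° ≈ 301.7°
Leg 2: φ1=0.6842179, φ2=-0.7633599, Δφ=-1.4475778, Δλ=-0.4949981 rad; a=sin²(Δφ/2)+cosφ1·cosφ2·sin²(Δλ/2)=0.4721483395; c=2·atan2(√a, √(1-a))=1.515064159; dist=6371·c=9652.474 ≈ 9652.5 km; running total=24291.1 km
Leg 2 bearing: y=sinΔλ·cosφ2=-0.34321732, x=cosφ1·sinφ2-sinφ1·cosφ2·cosΔλ=-0.93760280; θ=atan2(y, x)=-159.8944° <0 so +360° → 200.1056° ≈ 200.1°
Leg 3: φ1=-0.7633599, φ2=-0.6042138, Δφ=0.1591461, Δλ=2.4247161 rad; a=sin²(Δφ/2)+cosφ1·cosφ2·sin²(Δλ/2)=0.5277370474; c=2·atan2(√a, √(1-a))=1.626298914; dist=6371·c=10361.150 ≈ 10361.2 km; running total=34652.3 km
Leg 3 bearing: y=sinΔλ·cosφ2=0.54070484, x=cosφ1·sinφ2-sinφ1·cosφ2·cosΔλ=-0.83938126; θ=atan2(y, x)=147.2116° ≈ 147.2°
Leg 4: φ1=-0.6042138, φ2=-0.6897681, Δφ=-0.0855543, Δλ=-0.7210775 rad; a=sin²(Δφ/2)+cosφ1·cosφ2·sin²(Δλ/2)=0.0808334786; c=2·atan2(√a, √(1-a))=0.576578080; dist=6371·c=3673.379 ≈ 3673.4 km; running total=38325.7 km
Leg 4 bearing: y=sinΔλ·cosφ2=-0.50926974, x=cosφ1·sinφ2-sinφ1·cosφ2·cosΔλ=-0.19453031; θ=atan2(y, x)=-110.9058° <0 so +360° → 249.0942° ≈ 249.1°
Leg 5: φ1=-0.6897681, φ2=-0.3846898, Δφ=0.3050783, Δλ=-1.2878052 rad; a=sin²(Δφ/2)+cosφ1·cosφ2·sin²(Δλ/2)=0.2807697352; c=2·atan2(√a, √(1-a))=1.116911271; dist=6371·c=7115.842 ≈ 7115.8 km; running total=45441.5 km
Leg 5 bearing: y=sinΔλ·cosφ2=-0.89004641, x=cosφ1·sinφ2-sinφ1·cosφ2·cosΔλ=-0.12477883; θ=atan2(y, x)=-97.9805° <0 so +360° → 262.0195° ≈ 262.0°
Leg 6: φ1=-0.3846898, φ2=0.0930994, Δφ=0.4777891, Δλ=0.2139180 rad; a=sin²(Δφ/2)+cosφ1·cosφ2·sin²(Δλ/2)=0.0665111497; c=2·atan2(√a, √(1-a))=0.521691029; dist=6371·c=3323.694 ≈ 3323.7 km; running total=48765.2 km
Leg 6 bearing: y=sinΔλ·cosφ2=0.21137089, x=cosφ1·sinφ2-sinφ1·cosφ2·cosΔλ=0.45130036; θ=atan2(y, x)=25.0965° ≈ 25.1°
Leg 7: φ1=0.0930994, φ2=0.0210207, Δφ=-0.0720786, Δλ=1.1025088 rad; a=sin²(Δφ/2)+cosφ1·cosφ2·sin²(Δλ/2)=0.2743705234; c=2·atan2(√a, √(1-a))=1.102620729; dist=6371·c=7024.797 ≈ 7024.8 km; running total=55790.0 km
Leg 7 bearing: y=sinΔλ·cosφ2=0.89214538, x=cosφ1·sinφ2-sinφ1·cosφ2·cosΔλ=-0.02102310; θ=atan2(y, x)=91.3499° ≈ 91.3°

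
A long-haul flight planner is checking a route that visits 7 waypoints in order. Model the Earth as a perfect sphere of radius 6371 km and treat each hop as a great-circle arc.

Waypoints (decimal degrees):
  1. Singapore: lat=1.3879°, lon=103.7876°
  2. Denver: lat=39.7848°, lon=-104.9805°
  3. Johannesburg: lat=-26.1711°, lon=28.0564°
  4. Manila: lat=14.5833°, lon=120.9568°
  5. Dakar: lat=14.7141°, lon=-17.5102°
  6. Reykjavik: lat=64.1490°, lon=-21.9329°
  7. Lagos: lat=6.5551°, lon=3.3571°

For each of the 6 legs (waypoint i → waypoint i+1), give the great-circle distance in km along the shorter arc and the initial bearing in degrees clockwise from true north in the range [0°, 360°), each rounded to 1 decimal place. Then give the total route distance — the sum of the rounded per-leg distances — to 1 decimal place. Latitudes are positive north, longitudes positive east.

Leg 1: dist=14582.2 km, bearing=29.4°
Leg 2: dist=15438.7 km, bearing=85.4°
Leg 3: dist=10999.1 km, bearing=78.1°
Leg 4: dist=14405.3 km, bearing=303.7°
Leg 5: dist=5507.4 km, bearing=357.5°
Leg 6: dist=6712.8 km, bearing=150.8°
Total: 67645.5 km

Leg 1: φ1=0.0242234, φ2=0.6943758, Δφ=0.6701523, Δλ=-3.6436907 rad; a=sin²(Δφ/2)+cosφ1·cosφ2·sin²(Δλ/2)=0.8289549838; c=2·atan2(√a, √(1-a))=2.288836460; dist=6371·c=14582.177 ≈ 14582.2 km; running total=14582.2 km
Leg 1 bearing: y=sinΔλ·cosφ2=0.36983023, x=cosφ1·sinφ2-sinφ1·cosφ2·cosΔλ=0.65603360; θ=atan2(y, x)=29.4116° ≈ 29.4°
Leg 2: φ1=0.6943758, φ2=-0.4567719, Δφ=-1.1511476, Δλ=2.3219319 rad; a=sin²(Δφ/2)+cosφ1·cosφ2·sin²(Δλ/2)=0.8764563001; c=2·atan2(√a, √(1-a))=2.423272906; dist=6371·c=15438.672 ≈ 15438.7 km; running total=30020.9 km
Leg 2 bearing: y=sinΔλ·cosφ2=0.65598168, x=cosφ1·sinφ2-sinφ1·cosφ2·cosΔλ=0.05301554; θ=atan2(y, x)=85.3795° ≈ 85.4°
Leg 3: φ1=-0.4567719, φ2=0.2545266, Δφ=0.7112985, Δλ=1.6214179 rad; a=sin²(Δφ/2)+cosφ1·cosφ2·sin²(Δλ/2)=0.5775004904; c=2·atan2(√a, √(1-a))=1.726424773; dist=6371·c=10999.052 ≈ 10999.1 km; running total=41020.0 km
Leg 3 bearing: y=sinΔλ·cosφ2=0.96654287, x=cosφ1·sinφ2-sinφ1·cosφ2·cosΔλ=0.20437605; θ=atan2(y, x)=78.0606° ≈ 78.1°
Leg 4: φ1=0.2545266, φ2=0.2568095, Δφ=0.0022829, Δλ=-2.4167051 rad; a=sin²(Δφ/2)+cosφ1·cosφ2·sin²(Δλ/2)=0.8183727641; c=2·atan2(√a, √(1-a))=2.261066499; dist=6371·c=14405.255 ≈ 14405.3 km; running total=55425.3 km
Leg 4 bearing: y=sinΔλ·cosφ2=-0.64130672, x=cosφ1·sinφ2-sinφ1·cosφ2·cosΔλ=0.42811309; θ=atan2(y, x)=-56.2744° <0 so +360° → 303.7256° ≈ 303.7°
Leg 5: φ1=0.2568095, φ2=1.1196113, Δφ=0.8628018, Δλ=-0.0771907 rad; a=sin²(Δφ/2)+cosφ1·cosφ2·sin²(Δλ/2)=0.1754720967; c=2·atan2(√a, √(1-a))=0.864453698; dist=6371·c=5507.435 ≈ 5507.4 km; running total=60932.7 km
Leg 5 bearing: y=sinΔλ·cosφ2=-0.03362422, x=cosφ1·sinφ2-sinφ1·cosφ2·cosΔλ=0.75999735; θ=atan2(y, x)=-2.5333° <0 so +360° → 357.4667° ≈ 357.5°
Leg 6: φ1=1.1196113, φ2=0.1144081, Δφ=-1.0052032, Δλ=0.4413938 rad; a=sin²(Δφ/2)+cosφ1·cosφ2·sin²(Δλ/2)=0.2528003516; c=2·atan2(√a, √(1-a))=1.053652702; dist=6371·c=6712.821 ≈ 6712.8 km; running total=67645.5 km
Leg 6 bearing: y=sinΔλ·cosφ2=0.42440726, x=cosφ1·sinφ2-sinφ1·cosφ2·cosΔλ=-0.75858277; θ=atan2(y, x)=150.7741° ≈ 150.8°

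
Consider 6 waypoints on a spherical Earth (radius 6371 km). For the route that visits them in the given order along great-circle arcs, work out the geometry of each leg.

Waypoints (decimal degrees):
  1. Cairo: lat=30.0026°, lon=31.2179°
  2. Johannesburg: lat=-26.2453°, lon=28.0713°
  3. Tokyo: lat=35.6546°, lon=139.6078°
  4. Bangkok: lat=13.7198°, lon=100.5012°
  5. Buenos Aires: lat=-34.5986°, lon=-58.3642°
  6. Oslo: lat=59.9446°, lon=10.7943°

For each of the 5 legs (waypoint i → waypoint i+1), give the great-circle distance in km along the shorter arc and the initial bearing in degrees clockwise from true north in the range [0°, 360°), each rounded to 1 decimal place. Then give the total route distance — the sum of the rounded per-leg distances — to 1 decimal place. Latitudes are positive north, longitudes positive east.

Leg 1: dist=6263.4 km, bearing=183.4°
Leg 2: dist=13531.1 km, bearing=62.7°
Leg 3: dist=4597.1 km, bearing=248.1°
Leg 4: dist=16869.2 km, bearing=218.8°
Leg 5: dist=12250.3 km, bearing=29.9°
Total: 53511.1 km

Leg 1: φ1=0.5236442, φ2=-0.4580669, Δφ=-0.9817111, Δλ=-0.0549185 rad; a=sin²(Δφ/2)+cosφ1·cosφ2·sin²(Δλ/2)=0.2227851589; c=2·atan2(√a, √(1-a))=0.983118805; dist=6371·c=6263.4499 ≈ 6263.4 km; running total=6263.4 km
Leg 1 bearing: y=sinΔλ·cosφ2=-0.04923217, x=cosφ1·sinφ2-sinφ1·cosφ2·cosΔλ=-0.83077309; θ=atan2(y, x)=-176.6086° <0 so +360° → 183.3914° ≈ 183.4°
Leg 2: φ1=-0.4580669, φ2=0.6222902, Δφ=1.0803571, Δλ=1.9466792 rad; a=sin²(Δφ/2)+cosφ1·cosφ2·sin²(Δλ/2)=0.7626483034; c=2·atan2(√a, √(1-a))=2.123859975; dist=6371·c=13531.112 ≈ 13531.1 km; running total=19794.5 km
Leg 2 bearing: y=sinΔλ·cosφ2=0.75581689, x=cosφ1·sinφ2-sinφ1·cosφ2·cosΔλ=0.39090191; θ=atan2(y, x)=62.6524° ≈ 62.7°
Leg 3: φ1=0.6222902, φ2=0.2394557, Δφ=-0.3828345, Δλ=-0.6825389 rad; a=sin²(Δφ/2)+cosφ1·cosφ2·sin²(Δλ/2)=0.1246140738; c=2·atan2(√a, √(1-a))=0.721566543; dist=6371·c=4597.100 ≈ 4597.1 km; running total=24391.6 km
Leg 3 bearing: y=sinΔλ·cosφ2=-0.61276771, x=cosφ1·sinφ2-sinφ1·cosφ2·cosΔλ=-0.24669284; θ=atan2(y, x)=-111.9291° <0 so +360° → 248.0709° ≈ 248.1°
Leg 4: φ1=0.2394557, φ2=-0.6038595, Δφ=-0.8433152, Δλ=-2.7727243 rad; a=sin²(Δφ/2)+cosφ1·cosφ2·sin²(Δλ/2)=0.9402739088; c=2·atan2(√a, √(1-a))=2.647813127; dist=6371·c=16869.217 ≈ 16869.2 km; running total=41260.8 km
Leg 4 bearing: y=sinΔλ·cosφ2=-0.29679517, x=cosφ1·sinφ2-sinφ1·cosφ2·cosΔλ=-0.36952425; θ=atan2(y, x)=-141.2292° <0 so +360° → 218.7708° ≈ 218.8°
Leg 5: φ1=-0.6038595, φ2=1.0462306, Δφ=1.6500901, Δλ=1.2070435 rad; a=sin²(Δφ/2)+cosφ1·cosφ2·sin²(Δλ/2)=0.6723989714; c=2·atan2(√a, √(1-a))=1.922819846; dist=6371·c=12250.285 ≈ 12250.3 km; running total=53511.1 km
Leg 5 bearing: y=sinΔλ·cosφ2=0.46806647, x=cosφ1·sinφ2-sinφ1·cosφ2·cosΔλ=0.81365113; θ=atan2(y, x)=29.9104° ≈ 29.9°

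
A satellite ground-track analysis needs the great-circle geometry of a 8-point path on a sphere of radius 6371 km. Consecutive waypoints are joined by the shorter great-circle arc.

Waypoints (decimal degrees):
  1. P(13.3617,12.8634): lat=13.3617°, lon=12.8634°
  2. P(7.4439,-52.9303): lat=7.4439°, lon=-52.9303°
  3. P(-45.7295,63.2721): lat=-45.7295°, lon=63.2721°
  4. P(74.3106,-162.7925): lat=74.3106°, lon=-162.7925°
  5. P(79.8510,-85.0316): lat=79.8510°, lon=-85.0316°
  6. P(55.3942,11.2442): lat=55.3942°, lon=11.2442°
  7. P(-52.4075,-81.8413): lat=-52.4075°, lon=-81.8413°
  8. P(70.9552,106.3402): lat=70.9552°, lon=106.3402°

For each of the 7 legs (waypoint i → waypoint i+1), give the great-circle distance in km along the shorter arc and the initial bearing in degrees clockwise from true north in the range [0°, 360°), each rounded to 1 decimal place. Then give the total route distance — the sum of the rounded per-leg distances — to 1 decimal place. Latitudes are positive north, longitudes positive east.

Leg 1: φ1=0.2332057, φ2=0.1299206, Δφ=-0.1032851, Δλ=-1.1483167 rad; a=sin²(Δφ/2)+cosφ1·cosφ2·sin²(Δλ/2)=0.2872489472; c=2·atan2(√a, √(1-a))=1.131279675; dist=6371·c=7207.383 ≈ 7207.4 km; running total=7207.4 km
Leg 1 bearing: y=sinΔλ·cosφ2=-0.90438824, x=cosφ1·sinφ2-sinφ1·cosφ2·cosΔλ=0.03209157; θ=atan2(y, x)=-87.9678° <0 so +360° → 272.0322° ≈ 272.0°
Leg 2: φ1=0.1299206, φ2=-0.7981303, Δφ=-0.9280509, Δλ=2.0281145 rad; a=sin²(Δφ/2)+cosφ1·cosφ2·sin²(Δλ/2)=0.6991943770; c=2·atan2(√a, √(1-a))=1.980555832; dist=6371·c=12618.121 ≈ 12618.1 km; running total=19825.5 km
Leg 2 bearing: y=sinΔλ·cosφ2=0.62631534, x=cosφ1·sinφ2-sinφ1·cosφ2·cosΔλ=-0.67008619; θ=atan2(y, x)=136.9338° ≈ 136.9°
Leg 3: φ1=-0.7981303, φ2=1.2969646, Δφ=2.0950950, Δλ=-3.9455716 rad; a=sin²(Δφ/2)+cosφ1·cosφ2·sin²(Δλ/2)=0.9101745492; c=2·atan2(√a, √(1-a))=2.532817537; dist=6371·c=16136.581 ≈ 16136.6 km; running total=35962.1 km
Leg 3 bearing: y=sinΔλ·cosφ2=0.19473723, x=cosφ1·sinφ2-sinφ1·cosφ2·cosΔλ=0.53768464; θ=atan2(y, x)=19.9092° ≈ 19.9°
Leg 4: φ1=1.2969646, φ2=1.3936629, Δφ=0.0966982, Δλ=1.3571837 rad; a=sin²(Δφ/2)+cosφ1·cosφ2·sin²(Δλ/2)=0.0211104063; c=2·atan2(√a, √(1-a))=0.291620655; dist=6371·c=1857.915 ≈ 1857.9 km; running total=37820.0 km
Leg 4 bearing: y=sinΔλ·cosφ2=0.17220365, x=cosφ1·sinφ2-sinφ1·cosφ2·cosΔλ=0.23022799; θ=atan2(y, x)=36.7954° ≈ 36.8°
Leg 5: φ1=1.3936629, φ2=0.9668112, Δφ=-0.4268517, Δλ=1.6803297 rad; a=sin²(Δφ/2)+cosφ1·cosφ2·sin²(Δλ/2)=0.1003697300; c=2·atan2(√a, √(1-a))=0.644732532; dist=6371·c=4107.591 ≈ 4107.6 km; running total=41927.6 km
Leg 5 bearing: y=sinΔλ·cosφ2=0.56452360, x=cosφ1·sinφ2-sinφ1·cosφ2·cosΔλ=0.20614483; θ=atan2(y, x)=69.9395° ≈ 69.9°
Leg 6: φ1=0.9668112, φ2=-0.9146834, Δφ=-1.8814946, Δλ=-1.6246485 rad; a=sin²(Δφ/2)+cosφ1·cosφ2·sin²(Δλ/2)=0.8354155742; c=2·atan2(√a, √(1-a))=2.306125282; dist=6371·c=14692.324 ≈ 14692.3 km; running total=56619.9 km
Leg 6 bearing: y=sinΔλ·cosφ2=-0.60915709, x=cosφ1·sinφ2-sinφ1·cosφ2·cosΔλ=-0.42298134; θ=atan2(y, x)=-124.7750° <0 so +360° → 235.2250° ≈ 235.2°
Leg 7: φ1=-0.9146834, φ2=1.2384019, Δφ=2.1530853, Δλ=3.2843868 rad; a=sin²(Δφ/2)+cosφ1·cosφ2·sin²(Δλ/2)=0.9730165833; c=2·atan2(√a, √(1-a))=2.811564335; dist=6371·c=17912.476 ≈ 17912.5 km; running total=74532.4 km
Leg 7 bearing: y=sinΔλ·cosφ2=-0.04643659, x=cosφ1·sinφ2-sinφ1·cosφ2·cosΔλ=0.32072557; θ=atan2(y, x)=-8.2384° <0 so +360° → 351.7616° ≈ 351.8°

Leg 1: dist=7207.4 km, bearing=272.0°
Leg 2: dist=12618.1 km, bearing=136.9°
Leg 3: dist=16136.6 km, bearing=19.9°
Leg 4: dist=1857.9 km, bearing=36.8°
Leg 5: dist=4107.6 km, bearing=69.9°
Leg 6: dist=14692.3 km, bearing=235.2°
Leg 7: dist=17912.5 km, bearing=351.8°
Total: 74532.4 km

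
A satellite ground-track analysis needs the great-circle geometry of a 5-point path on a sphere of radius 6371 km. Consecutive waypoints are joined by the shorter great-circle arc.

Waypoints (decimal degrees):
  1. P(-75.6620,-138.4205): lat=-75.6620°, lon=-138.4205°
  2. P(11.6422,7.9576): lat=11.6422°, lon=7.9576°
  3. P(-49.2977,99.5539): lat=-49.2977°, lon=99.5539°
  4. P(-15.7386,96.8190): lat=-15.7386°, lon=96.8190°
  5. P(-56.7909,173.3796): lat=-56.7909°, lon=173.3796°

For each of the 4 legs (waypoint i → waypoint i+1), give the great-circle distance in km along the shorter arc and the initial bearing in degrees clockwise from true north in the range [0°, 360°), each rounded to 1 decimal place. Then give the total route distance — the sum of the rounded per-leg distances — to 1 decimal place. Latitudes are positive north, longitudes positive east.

Leg 1: φ1=-1.3205510, φ2=0.2031947, Δφ=1.5237457, Δλ=2.5547798 rad; a=sin²(Δφ/2)+cosφ1·cosφ2·sin²(Δλ/2)=0.6987423852; c=2·atan2(√a, √(1-a))=1.979570470; dist=6371·c=12611.843 ≈ 12611.8 km; running total=12611.8 km
Leg 1 bearing: y=sinΔλ·cosφ2=0.54231834, x=cosφ1·sinφ2-sinφ1·cosφ2·cosΔλ=-0.74020043; θ=atan2(y, x)=143.7711° ≈ 143.8°
Leg 2: φ1=0.2031947, φ2=-0.8604072, Δφ=-1.0636019, Δλ=1.5986570 rad; a=sin²(Δφ/2)+cosφ1·cosφ2·sin²(Δλ/2)=0.5853892025; c=2·atan2(√a, √(1-a))=1.742415953; dist=6371·c=11100.932 ≈ 11100.9 km; running total=23712.7 km
Leg 2 bearing: y=sinΔλ·cosφ2=0.65187576, x=cosφ1·sinφ2-sinφ1·cosφ2·cosΔλ=-0.73884554; θ=atan2(y, x)=138.5784° ≈ 138.6°
Leg 3: φ1=-0.8604072, φ2=-0.2746904, Δφ=0.5857168, Δλ=-0.0477330 rad; a=sin²(Δφ/2)+cosφ1·cosφ2·sin²(Δλ/2)=0.0836994343; c=2·atan2(√a, √(1-a))=0.587008827; dist=6371·c=3739.833 ≈ 3739.8 km; running total=27452.5 km
Leg 3 bearing: y=sinΔλ·cosφ2=-0.04592602, x=cosφ1·sinφ2-sinφ1·cosφ2·cosΔλ=0.55196572; θ=atan2(y, x)=-4.7563° <0 so +360° → 355.2437° ≈ 355.2°
Leg 4: φ1=-0.2746904, φ2=-0.9911882, Δφ=-0.7164978, Δλ=1.3362345 rad; a=sin²(Δφ/2)+cosφ1·cosφ2·sin²(Δλ/2)=0.3252653619; c=2·atan2(√a, √(1-a))=1.213791722; dist=6371·c=7733.067 ≈ 7733.1 km; running total=35185.6 km
Leg 4 bearing: y=sinΔλ·cosφ2=0.53269816, x=cosφ1·sinφ2-sinφ1·cosφ2·cosΔλ=-0.77078135; θ=atan2(y, x)=145.3511° ≈ 145.4°

Leg 1: dist=12611.8 km, bearing=143.8°
Leg 2: dist=11100.9 km, bearing=138.6°
Leg 3: dist=3739.8 km, bearing=355.2°
Leg 4: dist=7733.1 km, bearing=145.4°
Total: 35185.6 km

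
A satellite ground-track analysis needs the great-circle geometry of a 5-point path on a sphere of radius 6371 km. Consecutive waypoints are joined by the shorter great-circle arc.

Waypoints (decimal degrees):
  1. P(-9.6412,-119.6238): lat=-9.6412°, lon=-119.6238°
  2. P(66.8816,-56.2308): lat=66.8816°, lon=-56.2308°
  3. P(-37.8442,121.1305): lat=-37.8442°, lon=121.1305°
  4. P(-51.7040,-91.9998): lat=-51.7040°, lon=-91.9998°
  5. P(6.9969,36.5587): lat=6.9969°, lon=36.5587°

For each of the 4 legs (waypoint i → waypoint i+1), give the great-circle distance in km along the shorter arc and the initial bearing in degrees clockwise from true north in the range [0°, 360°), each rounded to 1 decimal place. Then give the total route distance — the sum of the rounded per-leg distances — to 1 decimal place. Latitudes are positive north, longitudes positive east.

Leg 1: φ1=-0.1682707, φ2=1.1673041, Δφ=1.3355748, Δλ=1.1064166 rad; a=sin²(Δφ/2)+cosφ1·cosφ2·sin²(Δλ/2)=0.4903322645; c=2·atan2(√a, √(1-a))=1.551459651; dist=6371·c=9884.349 ≈ 9884.3 km; running total=9884.3 km
Leg 1 bearing: y=sinΔλ·cosφ2=0.35105252, x=cosφ1·sinφ2-sinφ1·cosφ2·cosΔλ=0.93615611; θ=atan2(y, x)=20.5557° ≈ 20.6°
Leg 2: φ1=1.1673041, φ2=-0.6605059, Δφ=-1.8278100, Δλ=3.0955387 rad; a=sin²(Δφ/2)+cosφ1·cosφ2·sin²(Δλ/2)=0.9369871546; c=2·atan2(√a, √(1-a))=2.634117525; dist=6371·c=16781.963 ≈ 16782.0 km; running total=26666.3 km
Leg 2 bearing: y=sinΔλ·cosφ2=0.03635516, x=cosφ1·sinφ2-sinφ1·cosφ2·cosΔλ=0.48461037; θ=atan2(y, x)=4.2903° ≈ 4.3°
Leg 3: φ1=-0.6605059, φ2=-0.9024050, Δφ=-0.2418991, Δλ=-3.7198255 rad; a=sin²(Δφ/2)+cosφ1·cosφ2·sin²(Δλ/2)=0.4641629453; c=2·atan2(√a, √(1-a))=1.499060708; dist=6371·c=9550.516 ≈ 9550.5 km; running total=36216.8 km
Leg 3 bearing: y=sinΔλ·cosφ2=0.33870712, x=cosφ1·sinφ2-sinφ1·cosφ2·cosΔλ=-0.93815793; θ=atan2(y, x)=160.1487° ≈ 160.1°
Leg 4: φ1=-0.9024050, φ2=0.1221189, Δφ=1.0245240, Δλ=2.2437691 rad; a=sin²(Δφ/2)+cosφ1·cosφ2·sin²(Δλ/2)=0.7395044844; c=2·atan2(√a, √(1-a))=2.070321710; dist=6371·c=13190.020 ≈ 13190.0 km; running total=49406.8 km
Leg 4 bearing: y=sinΔλ·cosφ2=0.77614860, x=cosφ1·sinφ2-sinφ1·cosφ2·cosΔλ=-0.41005335; θ=atan2(y, x)=117.8483° ≈ 117.8°

Leg 1: dist=9884.3 km, bearing=20.6°
Leg 2: dist=16782.0 km, bearing=4.3°
Leg 3: dist=9550.5 km, bearing=160.1°
Leg 4: dist=13190.0 km, bearing=117.8°
Total: 49406.8 km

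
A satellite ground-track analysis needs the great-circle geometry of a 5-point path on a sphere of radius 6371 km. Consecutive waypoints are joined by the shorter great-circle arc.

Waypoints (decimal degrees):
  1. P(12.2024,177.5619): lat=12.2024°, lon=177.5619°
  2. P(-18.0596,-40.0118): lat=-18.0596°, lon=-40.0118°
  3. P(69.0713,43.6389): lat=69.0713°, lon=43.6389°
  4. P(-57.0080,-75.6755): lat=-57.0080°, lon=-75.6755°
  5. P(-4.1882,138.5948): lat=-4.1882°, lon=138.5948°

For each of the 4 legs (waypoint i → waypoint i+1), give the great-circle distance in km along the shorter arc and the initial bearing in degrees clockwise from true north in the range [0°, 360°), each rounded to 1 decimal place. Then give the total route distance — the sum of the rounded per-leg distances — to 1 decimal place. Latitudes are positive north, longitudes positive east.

Leg 1: dist=15936.9 km, bearing=103.9°
Leg 2: dist=11630.5 km, bearing=21.5°
Leg 3: dist=16843.7 km, bearing=263.9°
Leg 4: dist=12542.9 km, bearing=217.5°
Total: 56954.0 km

Leg 1: φ1=0.2129721, φ2=-0.3151995, Δφ=-0.5281715, Δλ=-3.7973774 rad; a=sin²(Δφ/2)+cosφ1·cosφ2·sin²(Δλ/2)=0.9010118447; c=2·atan2(√a, √(1-a))=2.501471985; dist=6371·c=15936.878 ≈ 15936.9 km; running total=15936.9 km
Leg 1 bearing: y=sinΔλ·cosφ2=0.57974027, x=cosφ1·sinφ2-sinφ1·cosφ2·cosΔλ=-0.14373316; θ=atan2(y, x)=103.9244° ≈ 103.9°
Leg 2: φ1=-0.3151995, φ2=1.2055216, Δφ=1.5207211, Δλ=1.4599801 rad; a=sin²(Δφ/2)+cosφ1·cosφ2·sin²(Δλ/2)=0.6259982983; c=2·atan2(√a, √(1-a))=1.825539209; dist=6371·c=11630.510 ≈ 11630.5 km; running total=27567.4 km
Leg 2 bearing: y=sinΔλ·cosφ2=0.35501487, x=cosφ1·sinφ2-sinφ1·cosφ2·cosΔλ=0.90025672; θ=atan2(y, x)=21.5217° ≈ 21.5°
Leg 3: φ1=1.2055216, φ2=-0.9949773, Δφ=-2.2004989, Δλ=-2.0824291 rad; a=sin²(Δφ/2)+cosφ1·cosφ2·sin²(Δλ/2)=0.9393207630; c=2·atan2(√a, √(1-a))=2.643805958; dist=6371·c=16843.688 ≈ 16843.7 km; running total=44411.1 km
Leg 3 bearing: y=sinΔλ·cosφ2=-0.47479385, x=cosφ1·sinφ2-sinφ1·cosφ2·cosΔλ=-0.05059511; θ=atan2(y, x)=-96.0826° <0 so +360° → 263.9174° ≈ 263.9°
Leg 4: φ1=-0.9949773, φ2=-0.0730979, Δφ=0.9218794, Δλ=3.7397222 rad; a=sin²(Δφ/2)+cosφ1·cosφ2·sin²(Δλ/2)=0.6937649751; c=2·atan2(√a, √(1-a))=1.968746978; dist=6371·c=12542.887 ≈ 12542.9 km; running total=56954.0 km
Leg 4 bearing: y=sinΔλ·cosφ2=-0.56159402, x=cosφ1·sinφ2-sinφ1·cosφ2·cosΔλ=-0.73104903; θ=atan2(y, x)=-142.4684° <0 so +360° → 217.5316° ≈ 217.5°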